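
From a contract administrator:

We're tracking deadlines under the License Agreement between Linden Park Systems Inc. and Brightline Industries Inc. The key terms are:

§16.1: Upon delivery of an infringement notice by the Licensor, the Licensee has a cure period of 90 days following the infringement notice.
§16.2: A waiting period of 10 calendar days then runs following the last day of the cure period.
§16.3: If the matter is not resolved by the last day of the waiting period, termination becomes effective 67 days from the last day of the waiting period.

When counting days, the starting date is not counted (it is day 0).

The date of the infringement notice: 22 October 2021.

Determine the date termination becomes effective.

The last day of the cure period: 90 calendar days after 22 October 2021 is 20 January 2022.
The last day of the waiting period: 10 calendar days after 20 January 2022 is 30 January 2022.
The date termination becomes effective: 30 January 2022 + 67 days = 7 April 2022.

7 April 2022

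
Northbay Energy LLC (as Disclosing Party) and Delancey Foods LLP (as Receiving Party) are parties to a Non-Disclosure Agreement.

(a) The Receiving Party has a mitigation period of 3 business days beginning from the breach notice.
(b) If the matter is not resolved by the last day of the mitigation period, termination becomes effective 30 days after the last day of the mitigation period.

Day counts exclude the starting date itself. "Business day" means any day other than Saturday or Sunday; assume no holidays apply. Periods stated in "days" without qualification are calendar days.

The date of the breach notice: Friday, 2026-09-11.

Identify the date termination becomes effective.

From Friday, 2026-09-11, 3 business days (Sep 14, Sep 15, Sep 16, skipping weekends) brings us to Wednesday, 2026-09-16, which is the last day of the mitigation period.
The date termination becomes effective: 2026-09-16 + 30 days = 2026-10-16.

2026-10-16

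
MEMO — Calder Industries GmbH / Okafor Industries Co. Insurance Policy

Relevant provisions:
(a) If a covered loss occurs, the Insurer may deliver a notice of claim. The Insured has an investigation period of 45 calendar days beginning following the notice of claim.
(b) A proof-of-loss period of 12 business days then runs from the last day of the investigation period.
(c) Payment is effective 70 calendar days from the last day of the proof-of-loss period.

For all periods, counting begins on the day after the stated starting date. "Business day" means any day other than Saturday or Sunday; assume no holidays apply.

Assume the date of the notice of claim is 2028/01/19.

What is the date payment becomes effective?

Adding 45 calendar days to 2028/01/19 gives 2028/03/04, which is the last day of the investigation period.
The last day of the proof-of-loss period: counting 12 business days from Saturday, 2028/03/04 (Mar 6, Mar 7, Mar 8, Mar 9, …, Mar 17, Mar 20, Mar 21, skipping weekends) reaches Tuesday, 2028/03/21.
Adding 70 calendar days to 2028/03/21 gives 2028/05/30, which is the date payment becomes effective.

2028/05/30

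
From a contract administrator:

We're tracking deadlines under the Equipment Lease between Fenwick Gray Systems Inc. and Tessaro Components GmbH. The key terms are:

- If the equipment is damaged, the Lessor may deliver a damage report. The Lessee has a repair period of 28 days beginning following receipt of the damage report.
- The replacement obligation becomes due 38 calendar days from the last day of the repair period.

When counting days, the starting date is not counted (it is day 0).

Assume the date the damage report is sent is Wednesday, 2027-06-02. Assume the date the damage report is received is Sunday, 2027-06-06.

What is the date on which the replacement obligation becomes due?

The last day of the repair period: 2027-06-06 + 28 days = 2027-07-04.
The date on which the replacement obligation becomes due: 2027-07-04 + 38 days = 2027-08-11.

2027-08-11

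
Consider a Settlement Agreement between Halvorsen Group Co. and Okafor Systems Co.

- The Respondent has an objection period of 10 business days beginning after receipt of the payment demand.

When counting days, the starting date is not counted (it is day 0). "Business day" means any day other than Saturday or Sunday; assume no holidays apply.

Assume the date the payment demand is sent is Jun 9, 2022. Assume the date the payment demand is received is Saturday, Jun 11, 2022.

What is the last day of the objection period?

Jun 24, 2022

The last day of the objection period: 10 business days after Saturday, Jun 11, 2022, skipping weekends — Jun 13, Jun 14, Jun 15, Jun 16, Jun 17, Jun 20, Jun 21, Jun 22, Jun 23, Jun 24 — lands on Friday, Jun 24, 2022.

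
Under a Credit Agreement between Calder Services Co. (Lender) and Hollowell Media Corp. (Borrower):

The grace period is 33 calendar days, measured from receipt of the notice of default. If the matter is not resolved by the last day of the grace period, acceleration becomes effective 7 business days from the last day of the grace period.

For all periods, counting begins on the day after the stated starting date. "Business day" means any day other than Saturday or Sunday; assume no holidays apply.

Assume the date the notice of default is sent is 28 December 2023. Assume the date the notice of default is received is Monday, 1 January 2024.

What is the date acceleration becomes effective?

13 February 2024

Adding 33 calendar days to 1 January 2024 gives 3 February 2024, which is the last day of the grace period.
The date acceleration becomes effective: counting 7 business days from Saturday, 3 February 2024 (Feb 5, Feb 6, Feb 7, Feb 8, Feb 9, Feb 12, Feb 13, skipping weekends) reaches Tuesday, 13 February 2024.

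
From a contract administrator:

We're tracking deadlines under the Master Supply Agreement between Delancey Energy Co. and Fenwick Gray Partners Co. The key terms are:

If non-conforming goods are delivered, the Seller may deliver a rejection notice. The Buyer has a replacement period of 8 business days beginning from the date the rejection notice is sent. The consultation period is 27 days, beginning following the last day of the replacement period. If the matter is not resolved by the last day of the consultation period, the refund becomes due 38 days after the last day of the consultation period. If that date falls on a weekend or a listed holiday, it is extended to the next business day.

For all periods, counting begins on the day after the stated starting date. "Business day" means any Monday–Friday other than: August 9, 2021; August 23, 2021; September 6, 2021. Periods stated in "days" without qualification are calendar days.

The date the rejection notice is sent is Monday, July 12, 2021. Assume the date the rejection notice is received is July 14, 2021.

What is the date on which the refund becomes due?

September 27, 2021

From Monday, July 12, 2021, 8 business days (Jul 13, Jul 14, Jul 15, Jul 16, Jul 19, Jul 20, Jul 21, Jul 22, skipping weekends) brings us to Thursday, July 22, 2021, which is the last day of the replacement period.
Adding 27 calendar days to July 22, 2021 gives August 18, 2021, which is the last day of the consultation period.
The date on which the refund becomes due: 38 calendar days after August 18, 2021 is September 25, 2021. That falls on a Saturday, so it rolls to the next business day, Monday, September 27, 2021.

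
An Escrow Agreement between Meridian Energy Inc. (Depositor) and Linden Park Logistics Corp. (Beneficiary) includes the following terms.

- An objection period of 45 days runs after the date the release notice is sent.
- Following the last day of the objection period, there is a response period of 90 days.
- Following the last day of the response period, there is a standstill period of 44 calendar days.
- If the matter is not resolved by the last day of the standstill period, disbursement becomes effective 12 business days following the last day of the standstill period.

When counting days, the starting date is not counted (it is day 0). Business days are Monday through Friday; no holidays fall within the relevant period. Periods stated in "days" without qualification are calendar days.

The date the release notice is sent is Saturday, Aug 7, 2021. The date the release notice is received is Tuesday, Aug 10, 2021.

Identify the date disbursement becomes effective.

Feb 18, 2022

Adding 45 calendar days to Aug 7, 2021 gives Sep 21, 2021, which is the last day of the objection period.
The last day of the response period: Sep 21, 2021 + 90 days = Dec 20, 2021.
The last day of the standstill period: 44 calendar days after Dec 20, 2021 is Feb 2, 2022.
The date disbursement becomes effective: counting 12 business days from Wednesday, Feb 2, 2022 (Feb 3, Feb 4, Feb 7, Feb 8, …, Feb 16, Feb 17, Feb 18, skipping weekends) reaches Friday, Feb 18, 2022.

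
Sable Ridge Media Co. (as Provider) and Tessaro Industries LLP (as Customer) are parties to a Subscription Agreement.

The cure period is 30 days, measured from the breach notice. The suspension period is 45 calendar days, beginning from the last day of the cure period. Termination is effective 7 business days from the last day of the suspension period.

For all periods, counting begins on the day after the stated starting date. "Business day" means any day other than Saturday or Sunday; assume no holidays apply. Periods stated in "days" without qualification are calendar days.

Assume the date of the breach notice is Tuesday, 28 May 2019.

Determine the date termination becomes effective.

20 August 2019

The last day of the cure period: 28 May 2019 + 30 days = 27 June 2019.
The last day of the suspension period: 27 June 2019 + 45 days = 11 August 2019.
The date termination becomes effective: counting 7 business days from Sunday, 11 August 2019 (Aug 12, Aug 13, Aug 14, Aug 15, Aug 16, Aug 19, Aug 20, skipping weekends) reaches Tuesday, 20 August 2019.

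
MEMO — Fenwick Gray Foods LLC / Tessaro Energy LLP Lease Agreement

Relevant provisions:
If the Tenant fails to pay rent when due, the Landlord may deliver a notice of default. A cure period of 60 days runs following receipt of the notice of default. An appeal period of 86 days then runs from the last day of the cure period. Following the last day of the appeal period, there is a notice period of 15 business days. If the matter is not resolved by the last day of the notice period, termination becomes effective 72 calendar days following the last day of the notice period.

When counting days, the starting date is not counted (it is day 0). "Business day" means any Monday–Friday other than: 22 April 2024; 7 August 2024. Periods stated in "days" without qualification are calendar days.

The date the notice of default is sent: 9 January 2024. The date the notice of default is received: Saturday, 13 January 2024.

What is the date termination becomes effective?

The last day of the cure period: 13 January 2024 + 60 days = 13 March 2024.
The last day of the appeal period: 86 calendar days after 13 March 2024 is 7 June 2024.
From Friday, 7 June 2024, 15 business days (Jun 10, Jun 11, Jun 12, Jun 13, …, Jun 26, Jun 27, Jun 28, skipping weekends) brings us to Friday, 28 June 2024, which is the last day of the notice period.
The date termination becomes effective: 28 June 2024 + 72 days = 8 September 2024.

8 September 2024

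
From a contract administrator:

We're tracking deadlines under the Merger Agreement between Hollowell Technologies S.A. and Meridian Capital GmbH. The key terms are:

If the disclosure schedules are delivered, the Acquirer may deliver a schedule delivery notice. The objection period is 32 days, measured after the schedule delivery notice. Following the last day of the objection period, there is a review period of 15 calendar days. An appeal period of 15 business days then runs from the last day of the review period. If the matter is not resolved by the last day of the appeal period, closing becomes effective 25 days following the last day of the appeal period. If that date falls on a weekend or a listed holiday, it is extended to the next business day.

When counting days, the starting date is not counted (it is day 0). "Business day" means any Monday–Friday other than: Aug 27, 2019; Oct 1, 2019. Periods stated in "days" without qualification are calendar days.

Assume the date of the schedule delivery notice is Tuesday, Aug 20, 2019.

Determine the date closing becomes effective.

Nov 19, 2019

Adding 32 calendar days to Aug 20, 2019 gives Sep 21, 2019, which is the last day of the objection period.
Adding 15 calendar days to Sep 21, 2019 gives Oct 6, 2019, which is the last day of the review period.
From Sunday, Oct 6, 2019, 15 business days (Oct 7, Oct 8, Oct 9, Oct 10, …, Oct 23, Oct 24, Oct 25, skipping weekends) brings us to Friday, Oct 25, 2019, which is the last day of the appeal period.
Adding 25 calendar days to Oct 25, 2019 gives Nov 19, 2019, which is the date closing becomes effective. Nov 19, 2019 is a Tuesday and is not a listed holiday, so no roll-forward applies.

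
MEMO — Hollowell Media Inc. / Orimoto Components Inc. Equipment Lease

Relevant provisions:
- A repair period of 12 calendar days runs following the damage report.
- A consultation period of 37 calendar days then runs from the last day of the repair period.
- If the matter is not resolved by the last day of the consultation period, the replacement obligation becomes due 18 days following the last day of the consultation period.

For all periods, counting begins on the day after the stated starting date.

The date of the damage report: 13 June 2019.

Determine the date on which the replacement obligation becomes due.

19 August 2019

The last day of the repair period: 12 calendar days after 13 June 2019 is 25 June 2019.
Adding 37 calendar days to 25 June 2019 gives 1 August 2019, which is the last day of the consultation period.
The date on which the replacement obligation becomes due: 1 August 2019 + 18 days = 19 August 2019.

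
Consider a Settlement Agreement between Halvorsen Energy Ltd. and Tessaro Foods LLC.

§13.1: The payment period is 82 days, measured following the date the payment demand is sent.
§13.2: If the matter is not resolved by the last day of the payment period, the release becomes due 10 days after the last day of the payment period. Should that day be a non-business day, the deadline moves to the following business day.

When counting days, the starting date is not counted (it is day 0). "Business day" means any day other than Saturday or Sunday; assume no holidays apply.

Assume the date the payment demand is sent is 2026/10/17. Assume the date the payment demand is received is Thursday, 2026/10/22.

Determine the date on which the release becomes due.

The last day of the payment period: 2026/10/17 + 82 days = 2027/01/07.
The date on which the release becomes due: 10 calendar days after 2027/01/07 is 2027/01/17. That falls on a Sunday, so it rolls to the next business day, Monday, 2027/01/18.

2027/01/18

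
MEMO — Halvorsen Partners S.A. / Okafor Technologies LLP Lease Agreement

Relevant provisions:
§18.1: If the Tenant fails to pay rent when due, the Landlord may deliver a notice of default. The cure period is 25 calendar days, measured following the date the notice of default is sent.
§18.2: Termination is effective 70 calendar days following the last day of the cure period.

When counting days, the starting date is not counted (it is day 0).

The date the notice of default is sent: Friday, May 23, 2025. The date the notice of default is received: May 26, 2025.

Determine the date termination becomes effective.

Aug 26, 2025

Adding 25 calendar days to May 23, 2025 gives Jun 17, 2025, which is the last day of the cure period.
The date termination becomes effective: Jun 17, 2025 + 70 days = Aug 26, 2025.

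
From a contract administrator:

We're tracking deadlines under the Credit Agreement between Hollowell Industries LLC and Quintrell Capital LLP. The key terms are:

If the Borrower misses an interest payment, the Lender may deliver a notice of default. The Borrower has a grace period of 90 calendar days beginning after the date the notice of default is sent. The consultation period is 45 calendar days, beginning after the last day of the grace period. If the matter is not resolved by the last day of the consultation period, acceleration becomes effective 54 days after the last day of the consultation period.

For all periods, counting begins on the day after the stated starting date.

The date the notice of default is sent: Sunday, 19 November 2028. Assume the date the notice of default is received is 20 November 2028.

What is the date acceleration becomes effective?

27 May 2029

The last day of the grace period: 19 November 2028 + 90 days = 17 February 2029.
The last day of the consultation period: 45 calendar days after 17 February 2029 is 3 April 2029.
Adding 54 calendar days to 3 April 2029 gives 27 May 2029, which is the date acceleration becomes effective.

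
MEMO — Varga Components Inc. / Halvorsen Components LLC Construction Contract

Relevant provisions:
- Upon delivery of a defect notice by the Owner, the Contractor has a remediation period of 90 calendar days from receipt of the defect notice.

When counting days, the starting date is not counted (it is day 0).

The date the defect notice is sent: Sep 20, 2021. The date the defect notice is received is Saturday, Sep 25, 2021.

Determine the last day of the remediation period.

The last day of the remediation period: Sep 25, 2021 + 90 days = Dec 24, 2021.

Dec 24, 2021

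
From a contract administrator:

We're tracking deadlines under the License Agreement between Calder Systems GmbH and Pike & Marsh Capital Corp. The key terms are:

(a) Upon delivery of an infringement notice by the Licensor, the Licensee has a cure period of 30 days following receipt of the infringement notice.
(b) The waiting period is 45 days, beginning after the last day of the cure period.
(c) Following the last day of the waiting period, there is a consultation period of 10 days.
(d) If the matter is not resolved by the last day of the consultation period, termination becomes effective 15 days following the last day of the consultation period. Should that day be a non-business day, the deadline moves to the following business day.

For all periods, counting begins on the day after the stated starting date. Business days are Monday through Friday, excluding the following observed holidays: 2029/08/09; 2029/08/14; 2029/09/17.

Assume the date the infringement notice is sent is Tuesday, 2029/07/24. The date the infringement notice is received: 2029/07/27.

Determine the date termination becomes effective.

The last day of the cure period: 2029/07/27 + 30 days = 2029/08/26.
Adding 45 calendar days to 2029/08/26 gives 2029/10/10, which is the last day of the waiting period.
The last day of the consultation period: 10 calendar days after 2029/10/10 is 2029/10/20.
The date termination becomes effective: 15 calendar days after 2029/10/20 is 2029/11/04. That falls on a Sunday, so it rolls to the next business day, Monday, 2029/11/05.

2029/11/05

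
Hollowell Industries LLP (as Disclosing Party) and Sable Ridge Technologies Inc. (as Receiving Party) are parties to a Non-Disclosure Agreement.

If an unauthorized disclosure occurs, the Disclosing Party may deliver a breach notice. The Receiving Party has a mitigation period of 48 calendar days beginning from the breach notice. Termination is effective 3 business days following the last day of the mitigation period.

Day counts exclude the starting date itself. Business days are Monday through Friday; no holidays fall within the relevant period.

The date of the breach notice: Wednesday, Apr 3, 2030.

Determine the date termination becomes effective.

The last day of the mitigation period: Apr 3, 2030 + 48 days = May 21, 2030.
The date termination becomes effective: counting 3 business days from Tuesday, May 21, 2030 (May 22, May 23, May 24, skipping weekends) reaches Friday, May 24, 2030.

May 24, 2030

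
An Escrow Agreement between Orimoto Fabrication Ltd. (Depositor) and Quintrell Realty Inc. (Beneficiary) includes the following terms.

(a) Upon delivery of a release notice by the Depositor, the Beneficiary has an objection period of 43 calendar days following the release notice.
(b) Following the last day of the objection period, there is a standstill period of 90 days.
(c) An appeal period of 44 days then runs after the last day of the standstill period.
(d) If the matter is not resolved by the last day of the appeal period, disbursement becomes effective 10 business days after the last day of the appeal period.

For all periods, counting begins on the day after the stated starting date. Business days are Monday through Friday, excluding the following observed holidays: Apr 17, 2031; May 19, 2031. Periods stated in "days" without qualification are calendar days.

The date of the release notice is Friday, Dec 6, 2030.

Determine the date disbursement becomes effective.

Adding 43 calendar days to Dec 6, 2030 gives Jan 18, 2031, which is the last day of the objection period.
Adding 90 calendar days to Jan 18, 2031 gives Apr 18, 2031, which is the last day of the standstill period.
The last day of the appeal period: 44 calendar days after Apr 18, 2031 is Jun 1, 2031.
The date disbursement becomes effective: counting 10 business days from Sunday, Jun 1, 2031 (Jun 2, Jun 3, Jun 4, Jun 5, Jun 6, Jun 9, Jun 10, Jun 11, Jun 12, Jun 13, skipping weekends) reaches Friday, Jun 13, 2031.

Jun 13, 2031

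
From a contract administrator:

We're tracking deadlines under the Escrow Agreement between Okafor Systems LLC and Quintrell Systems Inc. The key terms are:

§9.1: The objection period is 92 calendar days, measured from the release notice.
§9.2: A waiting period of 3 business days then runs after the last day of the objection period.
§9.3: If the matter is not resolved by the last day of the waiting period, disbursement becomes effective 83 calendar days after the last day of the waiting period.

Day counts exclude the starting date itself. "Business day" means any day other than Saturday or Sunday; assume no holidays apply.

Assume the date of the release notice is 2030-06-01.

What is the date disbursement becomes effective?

The last day of the objection period: 2030-06-01 + 92 days = 2030-09-01.
From Sunday, 2030-09-01, 3 business days (Sep 2, Sep 3, Sep 4, skipping weekends) brings us to Wednesday, 2030-09-04, which is the last day of the waiting period.
The date disbursement becomes effective: 2030-09-04 + 83 days = 2030-11-26.

2030-11-26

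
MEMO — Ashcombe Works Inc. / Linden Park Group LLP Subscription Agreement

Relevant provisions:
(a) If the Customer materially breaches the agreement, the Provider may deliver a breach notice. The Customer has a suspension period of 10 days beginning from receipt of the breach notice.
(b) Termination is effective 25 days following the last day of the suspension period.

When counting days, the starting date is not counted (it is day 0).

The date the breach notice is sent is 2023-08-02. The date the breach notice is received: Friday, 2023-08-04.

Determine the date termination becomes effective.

2023-09-08

The last day of the suspension period: 10 calendar days after 2023-08-04 is 2023-08-14.
The date termination becomes effective: 2023-08-14 + 25 days = 2023-09-08.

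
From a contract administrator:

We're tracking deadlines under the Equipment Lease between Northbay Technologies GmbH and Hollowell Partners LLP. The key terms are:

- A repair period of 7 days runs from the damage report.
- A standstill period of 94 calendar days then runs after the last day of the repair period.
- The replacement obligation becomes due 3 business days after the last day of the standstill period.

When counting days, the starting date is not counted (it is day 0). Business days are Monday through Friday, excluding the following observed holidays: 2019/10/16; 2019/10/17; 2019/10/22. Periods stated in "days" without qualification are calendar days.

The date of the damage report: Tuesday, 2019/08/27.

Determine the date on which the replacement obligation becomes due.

Adding 7 calendar days to 2019/08/27 gives 2019/09/03, which is the last day of the repair period.
The last day of the standstill period: 94 calendar days after 2019/09/03 is 2019/12/06.
From Friday, 2019/12/06, 3 business days (Dec 9, Dec 10, Dec 11, skipping weekends) brings us to Wednesday, 2019/12/11, which is the date on which the replacement obligation becomes due.

2019/12/11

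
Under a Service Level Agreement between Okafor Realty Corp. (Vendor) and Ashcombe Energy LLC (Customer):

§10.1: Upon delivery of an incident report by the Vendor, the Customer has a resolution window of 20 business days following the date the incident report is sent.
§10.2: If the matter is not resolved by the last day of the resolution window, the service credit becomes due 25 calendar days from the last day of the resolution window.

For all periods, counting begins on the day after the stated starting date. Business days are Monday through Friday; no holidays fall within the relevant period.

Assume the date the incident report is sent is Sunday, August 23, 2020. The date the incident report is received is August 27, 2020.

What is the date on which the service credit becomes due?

October 13, 2020

The last day of the resolution window: counting 20 business days from Sunday, August 23, 2020 (Aug 24, Aug 25, Aug 26, Aug 27, …, Sep 16, Sep 17, Sep 18, skipping weekends) reaches Friday, September 18, 2020.
The date on which the service credit becomes due: September 18, 2020 + 25 days = October 13, 2020.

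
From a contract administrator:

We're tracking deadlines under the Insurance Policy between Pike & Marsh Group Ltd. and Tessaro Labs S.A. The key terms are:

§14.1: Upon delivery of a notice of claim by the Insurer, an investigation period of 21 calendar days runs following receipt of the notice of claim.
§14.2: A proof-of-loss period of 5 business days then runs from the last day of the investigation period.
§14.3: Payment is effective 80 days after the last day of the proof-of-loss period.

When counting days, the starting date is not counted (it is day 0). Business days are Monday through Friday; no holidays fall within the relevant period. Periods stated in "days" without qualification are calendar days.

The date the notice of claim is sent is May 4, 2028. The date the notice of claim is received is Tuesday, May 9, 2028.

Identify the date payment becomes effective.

Adding 21 calendar days to May 9, 2028 gives May 30, 2028, which is the last day of the investigation period.
The last day of the proof-of-loss period: 5 business days after Tuesday, May 30, 2028, skipping weekends — May 31, Jun 1, Jun 2, Jun 5, Jun 6 — lands on Tuesday, Jun 6, 2028.
The date payment becomes effective: 80 calendar days after Jun 6, 2028 is Aug 25, 2028.

Aug 25, 2028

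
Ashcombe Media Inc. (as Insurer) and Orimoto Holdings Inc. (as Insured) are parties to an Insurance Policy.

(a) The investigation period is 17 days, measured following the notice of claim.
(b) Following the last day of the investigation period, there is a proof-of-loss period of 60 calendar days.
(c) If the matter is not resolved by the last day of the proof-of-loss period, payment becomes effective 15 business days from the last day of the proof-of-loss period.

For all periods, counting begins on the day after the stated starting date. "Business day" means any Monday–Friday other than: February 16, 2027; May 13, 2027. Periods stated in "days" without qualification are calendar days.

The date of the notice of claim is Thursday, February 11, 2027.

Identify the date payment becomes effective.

May 21, 2027

The last day of the investigation period: 17 calendar days after February 11, 2027 is February 28, 2027.
Adding 60 calendar days to February 28, 2027 gives April 29, 2027, which is the last day of the proof-of-loss period.
From Thursday, April 29, 2027, 15 business days (Apr 30, May 3, May 4, May 5, …, May 19, May 20, May 21, skipping weekends and the listed holiday on May 13) brings us to Friday, May 21, 2027, which is the date payment becomes effective.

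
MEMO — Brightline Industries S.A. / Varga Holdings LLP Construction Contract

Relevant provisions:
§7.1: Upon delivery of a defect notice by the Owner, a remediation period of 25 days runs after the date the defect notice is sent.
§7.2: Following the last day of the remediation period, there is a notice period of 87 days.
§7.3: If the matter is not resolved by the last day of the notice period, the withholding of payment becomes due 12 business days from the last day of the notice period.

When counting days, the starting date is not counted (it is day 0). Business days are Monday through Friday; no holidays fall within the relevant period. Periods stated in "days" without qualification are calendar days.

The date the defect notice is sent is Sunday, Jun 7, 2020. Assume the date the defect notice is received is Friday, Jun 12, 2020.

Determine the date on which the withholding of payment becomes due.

The last day of the remediation period: Jun 7, 2020 + 25 days = Jul 2, 2020.
Adding 87 calendar days to Jul 2, 2020 gives Sep 27, 2020, which is the last day of the notice period.
The date on which the withholding of payment becomes due: counting 12 business days from Sunday, Sep 27, 2020 (Sep 28, Sep 29, Sep 30, Oct 1, …, Oct 9, Oct 12, Oct 13, skipping weekends) reaches Tuesday, Oct 13, 2020.

Oct 13, 2020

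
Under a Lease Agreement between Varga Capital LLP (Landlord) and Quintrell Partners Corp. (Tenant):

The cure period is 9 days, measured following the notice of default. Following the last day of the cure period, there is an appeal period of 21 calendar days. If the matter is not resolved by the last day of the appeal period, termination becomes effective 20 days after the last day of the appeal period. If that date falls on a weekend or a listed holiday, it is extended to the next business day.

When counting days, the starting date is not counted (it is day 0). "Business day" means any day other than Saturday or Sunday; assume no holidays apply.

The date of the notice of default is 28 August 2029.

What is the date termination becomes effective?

17 October 2029

Adding 9 calendar days to 28 August 2029 gives 6 September 2029, which is the last day of the cure period.
The last day of the appeal period: 6 September 2029 + 21 days = 27 September 2029.
The date termination becomes effective: 20 calendar days after 27 September 2029 is 17 October 2029. 17 October 2029 is a Wednesday, so no roll-forward applies.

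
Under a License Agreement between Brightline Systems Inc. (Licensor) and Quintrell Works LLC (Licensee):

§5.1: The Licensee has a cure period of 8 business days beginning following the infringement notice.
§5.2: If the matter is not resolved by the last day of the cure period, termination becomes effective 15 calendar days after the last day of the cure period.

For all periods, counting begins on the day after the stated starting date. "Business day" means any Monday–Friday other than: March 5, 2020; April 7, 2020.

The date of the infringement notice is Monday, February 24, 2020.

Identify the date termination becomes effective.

The last day of the cure period: counting 8 business days from Monday, February 24, 2020 (Feb 25, Feb 26, Feb 27, Feb 28, Mar 2, Mar 3, Mar 4, Mar 6, skipping weekends and the listed holiday on Mar 5) reaches Friday, March 6, 2020.
Adding 15 calendar days to March 6, 2020 gives March 21, 2020, which is the date termination becomes effective.

March 21, 2020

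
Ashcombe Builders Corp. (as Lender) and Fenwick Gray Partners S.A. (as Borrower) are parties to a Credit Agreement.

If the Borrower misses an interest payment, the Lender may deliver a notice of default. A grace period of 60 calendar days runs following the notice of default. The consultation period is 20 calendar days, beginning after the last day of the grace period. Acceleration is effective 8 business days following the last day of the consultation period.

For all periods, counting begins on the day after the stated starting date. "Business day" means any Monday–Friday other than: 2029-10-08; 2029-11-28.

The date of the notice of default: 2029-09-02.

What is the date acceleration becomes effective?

The last day of the grace period: 60 calendar days after 2029-09-02 is 2029-11-01.
Adding 20 calendar days to 2029-11-01 gives 2029-11-21, which is the last day of the consultation period.
From Wednesday, 2029-11-21, 8 business days (Nov 22, Nov 23, Nov 26, Nov 27, Nov 29, Nov 30, Dec 3, Dec 4, skipping weekends and the listed holiday on Nov 28) brings us to Tuesday, 2029-12-04, which is the date acceleration becomes effective.

2029-12-04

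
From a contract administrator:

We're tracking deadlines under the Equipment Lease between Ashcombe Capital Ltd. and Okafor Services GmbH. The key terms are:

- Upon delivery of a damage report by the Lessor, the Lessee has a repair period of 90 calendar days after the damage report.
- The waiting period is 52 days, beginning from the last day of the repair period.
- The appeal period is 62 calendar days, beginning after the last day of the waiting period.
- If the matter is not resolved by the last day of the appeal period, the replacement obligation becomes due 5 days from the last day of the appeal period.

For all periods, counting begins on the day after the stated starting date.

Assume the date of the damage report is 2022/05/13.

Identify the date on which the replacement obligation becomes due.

The last day of the repair period: 2022/05/13 + 90 days = 2022/08/11.
Adding 52 calendar days to 2022/08/11 gives 2022/10/02, which is the last day of the waiting period.
Adding 62 calendar days to 2022/10/02 gives 2022/12/03, which is the last day of the appeal period.
Adding 5 calendar days to 2022/12/03 gives 2022/12/08, which is the date on which the replacement obligation becomes due.

2022/12/08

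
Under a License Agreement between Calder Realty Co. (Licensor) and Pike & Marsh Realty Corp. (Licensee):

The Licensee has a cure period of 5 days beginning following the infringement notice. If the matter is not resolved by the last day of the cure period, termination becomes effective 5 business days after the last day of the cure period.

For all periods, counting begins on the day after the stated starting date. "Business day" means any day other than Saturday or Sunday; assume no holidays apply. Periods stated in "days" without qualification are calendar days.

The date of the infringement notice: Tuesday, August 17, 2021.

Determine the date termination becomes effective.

Adding 5 calendar days to August 17, 2021 gives August 22, 2021, which is the last day of the cure period.
The date termination becomes effective: counting 5 business days from Sunday, August 22, 2021 (Aug 23, Aug 24, Aug 25, Aug 26, Aug 27, skipping weekends) reaches Friday, August 27, 2021.

August 27, 2021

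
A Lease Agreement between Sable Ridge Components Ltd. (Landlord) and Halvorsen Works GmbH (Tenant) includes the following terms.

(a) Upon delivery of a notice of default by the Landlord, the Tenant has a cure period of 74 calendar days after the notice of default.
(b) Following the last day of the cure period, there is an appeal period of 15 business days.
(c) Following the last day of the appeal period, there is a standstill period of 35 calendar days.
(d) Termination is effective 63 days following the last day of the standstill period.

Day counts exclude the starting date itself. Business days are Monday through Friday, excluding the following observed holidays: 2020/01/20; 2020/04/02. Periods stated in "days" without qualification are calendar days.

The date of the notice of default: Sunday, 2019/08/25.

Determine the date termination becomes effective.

2020/03/05

The last day of the cure period: 2019/08/25 + 74 days = 2019/11/07.
From Thursday, 2019/11/07, 15 business days (Nov 8, Nov 11, Nov 12, Nov 13, …, Nov 26, Nov 27, Nov 28, skipping weekends) brings us to Thursday, 2019/11/28, which is the last day of the appeal period.
The last day of the standstill period: 2019/11/28 + 35 days = 2020/01/02.
The date termination becomes effective: 2020/01/02 + 63 days = 2020/03/05.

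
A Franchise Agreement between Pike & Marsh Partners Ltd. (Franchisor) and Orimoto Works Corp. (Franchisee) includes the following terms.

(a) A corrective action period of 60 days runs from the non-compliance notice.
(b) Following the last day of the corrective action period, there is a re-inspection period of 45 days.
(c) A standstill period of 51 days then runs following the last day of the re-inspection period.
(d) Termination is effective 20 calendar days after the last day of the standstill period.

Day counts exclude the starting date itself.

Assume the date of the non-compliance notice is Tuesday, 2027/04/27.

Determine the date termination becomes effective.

2027/10/20

The last day of the corrective action period: 2027/04/27 + 60 days = 2027/06/26.
Adding 45 calendar days to 2027/06/26 gives 2027/08/10, which is the last day of the re-inspection period.
Adding 51 calendar days to 2027/08/10 gives 2027/09/30, which is the last day of the standstill period.
The date termination becomes effective: 20 calendar days after 2027/09/30 is 2027/10/20.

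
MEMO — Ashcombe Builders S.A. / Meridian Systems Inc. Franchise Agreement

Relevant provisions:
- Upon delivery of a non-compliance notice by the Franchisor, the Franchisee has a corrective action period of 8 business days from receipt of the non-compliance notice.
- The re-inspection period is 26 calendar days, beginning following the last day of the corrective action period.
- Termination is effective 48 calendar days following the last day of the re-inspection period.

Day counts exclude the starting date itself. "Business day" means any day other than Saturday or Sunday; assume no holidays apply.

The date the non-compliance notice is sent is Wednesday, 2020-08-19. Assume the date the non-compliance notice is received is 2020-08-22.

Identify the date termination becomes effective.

2020-11-15

From Saturday, 2020-08-22, 8 business days (Aug 24, Aug 25, Aug 26, Aug 27, Aug 28, Aug 31, Sep 1, Sep 2, skipping weekends) brings us to Wednesday, 2020-09-02, which is the last day of the corrective action period.
Adding 26 calendar days to 2020-09-02 gives 2020-09-28, which is the last day of the re-inspection period.
The date termination becomes effective: 2020-09-28 + 48 days = 2020-11-15.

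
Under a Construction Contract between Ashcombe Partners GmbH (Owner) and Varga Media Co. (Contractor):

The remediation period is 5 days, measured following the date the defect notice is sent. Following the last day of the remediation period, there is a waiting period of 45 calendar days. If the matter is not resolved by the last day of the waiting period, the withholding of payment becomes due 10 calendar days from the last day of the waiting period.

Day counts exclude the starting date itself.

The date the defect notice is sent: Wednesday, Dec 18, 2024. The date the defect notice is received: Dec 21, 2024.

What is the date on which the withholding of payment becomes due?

Adding 5 calendar days to Dec 18, 2024 gives Dec 23, 2024, which is the last day of the remediation period.
Adding 45 calendar days to Dec 23, 2024 gives Feb 6, 2025, which is the last day of the waiting period.
Adding 10 calendar days to Feb 6, 2025 gives Feb 16, 2025, which is the date on which the withholding of payment becomes due.

Feb 16, 2025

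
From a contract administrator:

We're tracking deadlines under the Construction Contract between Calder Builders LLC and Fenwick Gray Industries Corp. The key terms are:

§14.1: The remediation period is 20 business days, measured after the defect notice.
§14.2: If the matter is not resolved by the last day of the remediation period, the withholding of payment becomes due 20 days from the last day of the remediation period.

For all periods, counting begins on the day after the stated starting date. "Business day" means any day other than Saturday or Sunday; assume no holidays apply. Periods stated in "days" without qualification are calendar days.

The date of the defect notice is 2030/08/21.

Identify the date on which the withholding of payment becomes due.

2030/10/08

The last day of the remediation period: counting 20 business days from Wednesday, 2030/08/21 (Aug 22, Aug 23, Aug 26, Aug 27, …, Sep 16, Sep 17, Sep 18, skipping weekends) reaches Wednesday, 2030/09/18.
The date on which the withholding of payment becomes due: 20 calendar days after 2030/09/18 is 2030/10/08.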